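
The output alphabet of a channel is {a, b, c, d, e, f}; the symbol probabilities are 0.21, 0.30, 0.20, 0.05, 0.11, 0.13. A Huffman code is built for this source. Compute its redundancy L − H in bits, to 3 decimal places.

0.043 bits

Entropy H = −Σ p log₂ p ≈ 2.4073 bits.
Huffman merges: 1/20+11/100→4/25; 13/100+4/25→29/100; 1/5+21/100→41/100; 29/100+3/10→59/100; 41/100+59/100→1. L = 49/20 ≈ 2.4500.
L − H = 2.4500 − 2.4073 = 0.043 bits.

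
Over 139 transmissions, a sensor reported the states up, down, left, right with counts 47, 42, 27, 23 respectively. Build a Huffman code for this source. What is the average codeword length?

2 bits/symbol

Probabilities are the counts divided by 139.
Repeatedly combine the two least-probable nodes; the expected code length is the sum of the merged weights.
merge 23/139 + 27/139 → 50/139
merge 42/139 + 47/139 → 89/139
merge 50/139 + 89/139 → 1
L = 50/139 + 89/139 + 1 = 2 bits/symbol.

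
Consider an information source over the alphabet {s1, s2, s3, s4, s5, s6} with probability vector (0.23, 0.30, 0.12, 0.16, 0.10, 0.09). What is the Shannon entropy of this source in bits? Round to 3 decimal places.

H = −Σ pᵢ log₂ pᵢ.
−0.23·log₂(0.23) = 0.4877
−0.30·log₂(0.30) = 0.5211
−0.12·log₂(0.12) = 0.3671
−0.16·log₂(0.16) = 0.4230
−0.10·log₂(0.10) = 0.3322
−0.09·log₂(0.09) = 0.3127
Sum ≈ 2.4437 → 2.444 bits.

2.444 bits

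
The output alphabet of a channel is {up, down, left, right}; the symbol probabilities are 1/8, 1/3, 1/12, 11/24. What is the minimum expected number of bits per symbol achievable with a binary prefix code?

1.75 bits/symbol

Repeatedly combine the two least-probable nodes; the expected code length is the sum of the merged weights.
merge 1/12 + 1/8 → 5/24
merge 5/24 + 1/3 → 13/24
merge 11/24 + 13/24 → 1
L = 5/24 + 13/24 + 1 = 7/4 = 1.75 bits/symbol.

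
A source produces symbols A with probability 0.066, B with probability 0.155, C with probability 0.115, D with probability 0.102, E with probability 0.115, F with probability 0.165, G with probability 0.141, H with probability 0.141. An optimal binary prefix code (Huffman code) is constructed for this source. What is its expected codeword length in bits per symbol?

3 bits/symbol

Repeatedly combine the two least-probable nodes; the expected code length is the sum of the merged weights.
merge 33/500 + 51/500 → 21/125
merge 23/200 + 23/200 → 23/100
merge 141/1000 + 141/1000 → 141/500
merge 31/200 + 33/200 → 8/25
merge 21/125 + 23/100 → 199/500
merge 141/500 + 8/25 → 301/500
merge 199/500 + 301/500 → 1
L = 21/125 + 23/100 + 141/500 + 8/25 + 199/500 + 301/500 + 1 = 3 bits/symbol.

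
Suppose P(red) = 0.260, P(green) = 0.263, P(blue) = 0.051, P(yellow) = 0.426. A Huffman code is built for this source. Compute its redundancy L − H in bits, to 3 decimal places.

0.130 bits

Entropy H = −Σ p log₂ p ≈ 1.7555 bits.
Huffman merges: 51/1000+13/50→311/1000; 263/1000+311/1000→287/500; 213/500+287/500→1. L = 377/200 ≈ 1.8850.
L − H = 1.8850 − 1.7555 = 0.130 bits.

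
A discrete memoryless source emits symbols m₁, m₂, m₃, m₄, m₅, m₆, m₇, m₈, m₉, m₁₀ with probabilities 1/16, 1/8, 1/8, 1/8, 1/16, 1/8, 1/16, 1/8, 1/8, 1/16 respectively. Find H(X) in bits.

3.25 bits

Each probability is a power of 1/2, so log₂(1/p) is an integer.
H = Σ p·log₂(1/p) = 1/16·4 + 1/8·3 + 1/8·3 + 1/8·3 + 1/16·4 + 1/8·3 + 1/16·4 + 1/8·3 + 1/8·3 + 1/16·4 = 3.25 bits.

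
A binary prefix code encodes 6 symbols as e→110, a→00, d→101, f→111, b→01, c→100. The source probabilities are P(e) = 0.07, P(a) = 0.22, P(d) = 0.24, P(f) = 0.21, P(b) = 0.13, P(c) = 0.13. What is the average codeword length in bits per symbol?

L̄ = Σ pᵢ·ℓᵢ = 0.07·3 + 0.22·2 + 0.24·3 + 0.21·3 + 0.13·2 + 0.13·3 = 2.65 bits/symbol.

2.65 bits/symbol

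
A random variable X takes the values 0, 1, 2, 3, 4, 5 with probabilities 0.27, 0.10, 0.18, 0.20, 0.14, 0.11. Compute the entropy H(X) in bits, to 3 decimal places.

H = −Σ pᵢ log₂ pᵢ.
−0.27·log₂(0.27) = 0.5100
−0.10·log₂(0.10) = 0.3322
−0.18·log₂(0.18) = 0.4453
−0.20·log₂(0.20) = 0.4644
−0.14·log₂(0.14) = 0.3971
−0.11·log₂(0.11) = 0.3503
Sum ≈ 2.4993 → 2.499 bits.

2.499 bits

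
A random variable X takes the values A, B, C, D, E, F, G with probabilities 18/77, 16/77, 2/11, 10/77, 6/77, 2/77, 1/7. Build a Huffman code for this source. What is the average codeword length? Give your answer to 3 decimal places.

2.662 bits/symbol

Repeatedly combine the two least-probable nodes; the expected code length is the sum of the merged weights.
merge 2/77 + 6/77 → 8/77
merge 8/77 + 10/77 → 18/77
merge 1/7 + 2/11 → 25/77
merge 16/77 + 18/77 → 34/77
merge 18/77 + 25/77 → 43/77
merge 34/77 + 43/77 → 1
L = 8/77 + 18/77 + 25/77 + 34/77 + 43/77 + 1 = 205/77 ≈ 2.662 bits/symbol.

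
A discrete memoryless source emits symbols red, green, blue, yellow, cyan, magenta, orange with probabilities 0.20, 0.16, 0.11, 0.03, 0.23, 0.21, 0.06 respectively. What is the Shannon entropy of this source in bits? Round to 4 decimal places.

2.5935 bits

H = −Σ pᵢ log₂ pᵢ.
−0.20·log₂(0.20) = 0.4644
−0.16·log₂(0.16) = 0.4230
−0.11·log₂(0.11) = 0.3503
−0.03·log₂(0.03) = 0.1518
−0.23·log₂(0.23) = 0.4877
−0.21·log₂(0.21) = 0.4728
−0.06·log₂(0.06) = 0.2435
Sum ≈ 2.5935 → 2.5935 bits.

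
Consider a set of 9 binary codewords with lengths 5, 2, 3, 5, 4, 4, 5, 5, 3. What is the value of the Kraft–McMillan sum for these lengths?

With common denominator 2^5 = 32: Σ 2^(−ℓᵢ) = 1/32 + 8/32 + 4/32 + 1/32 + 2/32 + 2/32 + 1/32 + 1/32 + 4/32 = 24/32 = 0.75.

0.75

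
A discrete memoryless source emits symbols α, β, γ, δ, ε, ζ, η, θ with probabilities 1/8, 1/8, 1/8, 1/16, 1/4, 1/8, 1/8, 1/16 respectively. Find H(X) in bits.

2.875 bits

Each probability is a power of 1/2, so log₂(1/p) is an integer.
H = Σ p·log₂(1/p) = 1/8·3 + 1/8·3 + 1/8·3 + 1/16·4 + 1/4·2 + 1/8·3 + 1/8·3 + 1/16·4 = 2.875 bits.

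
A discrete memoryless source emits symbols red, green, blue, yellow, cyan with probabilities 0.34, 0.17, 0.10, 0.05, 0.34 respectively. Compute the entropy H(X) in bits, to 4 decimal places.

H = −Σ pᵢ log₂ pᵢ.
−0.34·log₂(0.34) = 0.5292
−0.17·log₂(0.17) = 0.4346
−0.10·log₂(0.10) = 0.3322
−0.05·log₂(0.05) = 0.2161
−0.34·log₂(0.34) = 0.5292
Sum ≈ 2.0412 → 2.0412 bits.

2.0412 bits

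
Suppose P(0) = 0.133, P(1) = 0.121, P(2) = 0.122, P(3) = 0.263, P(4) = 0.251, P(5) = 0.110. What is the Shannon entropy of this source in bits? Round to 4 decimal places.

2.4837 bits

H = −Σ pᵢ log₂ pᵢ.
−0.133·log₂(0.133) = 0.3871
−0.121·log₂(0.121) = 0.3687
−0.122·log₂(0.122) = 0.3703
−0.263·log₂(0.263) = 0.5068
−0.251·log₂(0.251) = 0.5006
−0.110·log₂(0.110) = 0.3503
Sum ≈ 2.4837 → 2.4837 bits.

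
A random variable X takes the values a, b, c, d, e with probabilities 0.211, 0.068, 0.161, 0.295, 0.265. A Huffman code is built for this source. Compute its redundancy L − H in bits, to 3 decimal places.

Entropy H = −Σ p log₂ p ≈ 2.1888 bits.
Huffman merges: 17/250+161/1000→229/1000; 211/1000+229/1000→11/25; 53/200+59/200→14/25; 11/25+14/25→1. L = 2229/1000 ≈ 2.2290.
L − H = 2.2290 − 2.1888 = 0.040 bits.

0.040 bits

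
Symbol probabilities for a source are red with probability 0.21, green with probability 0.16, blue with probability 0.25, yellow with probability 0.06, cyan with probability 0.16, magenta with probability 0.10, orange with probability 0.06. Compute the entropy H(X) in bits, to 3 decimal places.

H = −Σ pᵢ log₂ pᵢ.
−0.21·log₂(0.21) = 0.4728
−0.16·log₂(0.16) = 0.4230
−0.25·log₂(0.25) = 0.5000
−0.06·log₂(0.06) = 0.2435
−0.16·log₂(0.16) = 0.4230
−0.10·log₂(0.10) = 0.3322
−0.06·log₂(0.06) = 0.2435
Sum ≈ 2.6381 → 2.638 bits.

2.638 bits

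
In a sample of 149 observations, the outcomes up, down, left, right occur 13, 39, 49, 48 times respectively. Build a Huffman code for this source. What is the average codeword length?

2 bits/symbol

Probabilities are the counts divided by 149.
Repeatedly combine the two least-probable nodes; the expected code length is the sum of the merged weights.
merge 13/149 + 39/149 → 52/149
merge 48/149 + 49/149 → 97/149
merge 52/149 + 97/149 → 1
L = 52/149 + 97/149 + 1 = 2 bits/symbol.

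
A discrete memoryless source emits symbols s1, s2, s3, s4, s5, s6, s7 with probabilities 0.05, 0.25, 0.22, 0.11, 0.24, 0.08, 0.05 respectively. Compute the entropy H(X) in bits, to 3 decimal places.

H = −Σ pᵢ log₂ pᵢ.
−0.05·log₂(0.05) = 0.2161
−0.25·log₂(0.25) = 0.5000
−0.22·log₂(0.22) = 0.4806
−0.11·log₂(0.11) = 0.3503
−0.24·log₂(0.24) = 0.4941
−0.08·log₂(0.08) = 0.2915
−0.05·log₂(0.05) = 0.2161
Sum ≈ 2.5487 → 2.549 bits.

2.549 bits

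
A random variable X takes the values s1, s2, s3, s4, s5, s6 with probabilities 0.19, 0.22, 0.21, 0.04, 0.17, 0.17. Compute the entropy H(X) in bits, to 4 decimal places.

2.4636 bits

H = −Σ pᵢ log₂ pᵢ.
−0.19·log₂(0.19) = 0.4552
−0.22·log₂(0.22) = 0.4806
−0.21·log₂(0.21) = 0.4728
−0.04·log₂(0.04) = 0.1858
−0.17·log₂(0.17) = 0.4346
−0.17·log₂(0.17) = 0.4346
Sum ≈ 2.4636 → 2.4636 bits.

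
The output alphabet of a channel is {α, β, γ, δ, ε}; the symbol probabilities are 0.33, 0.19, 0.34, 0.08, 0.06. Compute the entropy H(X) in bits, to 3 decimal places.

H = −Σ pᵢ log₂ pᵢ.
−0.33·log₂(0.33) = 0.5278
−0.19·log₂(0.19) = 0.4552
−0.34·log₂(0.34) = 0.5292
−0.08·log₂(0.08) = 0.2915
−0.06·log₂(0.06) = 0.2435
Sum ≈ 2.0473 → 2.047 bits.

2.047 bits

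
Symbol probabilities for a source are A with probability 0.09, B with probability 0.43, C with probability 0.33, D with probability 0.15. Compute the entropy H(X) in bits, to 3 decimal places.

1.775 bits

H = −Σ pᵢ log₂ pᵢ.
−0.09·log₂(0.09) = 0.3127
−0.43·log₂(0.43) = 0.5236
−0.33·log₂(0.33) = 0.5278
−0.15·log₂(0.15) = 0.4105
Sum ≈ 1.7746 → 1.775 bits.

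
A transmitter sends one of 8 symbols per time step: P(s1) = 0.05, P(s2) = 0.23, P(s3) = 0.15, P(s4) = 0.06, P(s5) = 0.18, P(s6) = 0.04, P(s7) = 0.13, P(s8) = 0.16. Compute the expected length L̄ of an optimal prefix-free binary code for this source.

2.83 bits/symbol

Repeatedly combine the two least-probable nodes; the expected code length is the sum of the merged weights.
merge 1/25 + 1/20 → 9/100
merge 3/50 + 9/100 → 3/20
merge 13/100 + 3/20 → 7/25
merge 3/20 + 4/25 → 31/100
merge 9/50 + 23/100 → 41/100
merge 7/25 + 31/100 → 59/100
merge 41/100 + 59/100 → 1
L = 9/100 + 3/20 + 7/25 + 31/100 + 41/100 + 59/100 + 1 = 283/100 = 2.83 bits/symbol.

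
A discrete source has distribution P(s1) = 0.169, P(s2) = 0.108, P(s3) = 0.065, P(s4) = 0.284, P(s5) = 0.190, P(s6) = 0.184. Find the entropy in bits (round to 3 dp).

H = −Σ pᵢ log₂ pᵢ.
−0.169·log₂(0.169) = 0.4335
−0.108·log₂(0.108) = 0.3468
−0.065·log₂(0.065) = 0.2563
−0.284·log₂(0.284) = 0.5158
−0.190·log₂(0.190) = 0.4552
−0.184·log₂(0.184) = 0.4494
Sum ≈ 2.4569 → 2.457 bits.

2.457 bits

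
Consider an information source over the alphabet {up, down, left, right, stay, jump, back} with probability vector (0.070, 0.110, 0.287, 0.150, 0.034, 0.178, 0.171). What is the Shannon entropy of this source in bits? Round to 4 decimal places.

H = −Σ pᵢ log₂ pᵢ.
−0.070·log₂(0.070) = 0.2686
−0.110·log₂(0.110) = 0.3503
−0.287·log₂(0.287) = 0.5169
−0.150·log₂(0.150) = 0.4105
−0.034·log₂(0.034) = 0.1659
−0.178·log₂(0.178) = 0.4432
−0.171·log₂(0.171) = 0.4357
Sum ≈ 2.5910 → 2.5910 bits.

2.5910 bits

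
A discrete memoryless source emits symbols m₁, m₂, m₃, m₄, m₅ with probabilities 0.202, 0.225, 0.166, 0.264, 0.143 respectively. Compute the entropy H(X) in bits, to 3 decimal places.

2.289 bits

H = −Σ pᵢ log₂ pᵢ.
−0.202·log₂(0.202) = 0.4661
−0.225·log₂(0.225) = 0.4842
−0.166·log₂(0.166) = 0.4301
−0.264·log₂(0.264) = 0.5072
−0.143·log₂(0.143) = 0.4012
Sum ≈ 2.2889 → 2.289 bits.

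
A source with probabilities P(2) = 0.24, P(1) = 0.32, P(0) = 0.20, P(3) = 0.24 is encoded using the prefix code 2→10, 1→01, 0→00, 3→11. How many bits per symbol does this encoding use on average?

L̄ = Σ pᵢ·ℓᵢ = 0.24·2 + 0.32·2 + 0.20·2 + 0.24·2 = 2 bits/symbol.

2 bits/symbol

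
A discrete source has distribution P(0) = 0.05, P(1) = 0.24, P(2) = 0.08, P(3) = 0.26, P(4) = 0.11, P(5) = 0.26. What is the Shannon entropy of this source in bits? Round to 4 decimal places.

H = −Σ pᵢ log₂ pᵢ.
−0.05·log₂(0.05) = 0.2161
−0.24·log₂(0.24) = 0.4941
−0.08·log₂(0.08) = 0.2915
−0.26·log₂(0.26) = 0.5053
−0.11·log₂(0.11) = 0.3503
−0.26·log₂(0.26) = 0.5053
Sum ≈ 2.3626 → 2.3626 bits.

2.3626 bits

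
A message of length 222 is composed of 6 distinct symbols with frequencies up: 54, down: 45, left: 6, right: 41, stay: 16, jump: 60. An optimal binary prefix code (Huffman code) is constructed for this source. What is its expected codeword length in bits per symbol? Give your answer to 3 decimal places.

Probabilities are the counts divided by 222.
Repeatedly combine the two least-probable nodes; the expected code length is the sum of the merged weights.
merge 1/37 + 8/111 → 11/111
merge 11/111 + 41/222 → 21/74
merge 15/74 + 9/37 → 33/74
merge 10/37 + 21/74 → 41/74
merge 33/74 + 41/74 → 1
L = 11/111 + 21/74 + 33/74 + 41/74 + 1 = 529/222 ≈ 2.383 bits/symbol.

2.383 bits/symbol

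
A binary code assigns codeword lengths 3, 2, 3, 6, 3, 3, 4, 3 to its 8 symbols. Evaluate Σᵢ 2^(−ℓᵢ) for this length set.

With common denominator 2^6 = 64: Σ 2^(−ℓᵢ) = 8/64 + 16/64 + 8/64 + 1/64 + 8/64 + 8/64 + 4/64 + 8/64 = 61/64 = 0.953125.

0.953125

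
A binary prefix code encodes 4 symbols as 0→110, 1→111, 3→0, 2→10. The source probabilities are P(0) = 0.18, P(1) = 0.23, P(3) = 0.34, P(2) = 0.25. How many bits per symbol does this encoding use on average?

L̄ = Σ pᵢ·ℓᵢ = 0.18·3 + 0.23·3 + 0.34·1 + 0.25·2 = 2.07 bits/symbol.

2.07 bits/symbol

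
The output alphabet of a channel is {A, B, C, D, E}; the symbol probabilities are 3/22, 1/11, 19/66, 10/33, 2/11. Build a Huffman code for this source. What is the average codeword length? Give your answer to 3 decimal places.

Repeatedly combine the two least-probable nodes; the expected code length is the sum of the merged weights.
merge 1/11 + 3/22 → 5/22
merge 2/11 + 5/22 → 9/22
merge 19/66 + 10/33 → 13/22
merge 9/22 + 13/22 → 1
L = 5/22 + 9/22 + 13/22 + 1 = 49/22 ≈ 2.227 bits/symbol.

2.227 bits/symbol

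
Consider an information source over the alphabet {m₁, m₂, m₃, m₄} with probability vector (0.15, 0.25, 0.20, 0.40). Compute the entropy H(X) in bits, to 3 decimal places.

1.904 bits

H = −Σ pᵢ log₂ pᵢ.
−0.15·log₂(0.15) = 0.4105
−0.25·log₂(0.25) = 0.5000
−0.20·log₂(0.20) = 0.4644
−0.40·log₂(0.40) = 0.5288
Sum ≈ 1.9037 → 1.904 bits.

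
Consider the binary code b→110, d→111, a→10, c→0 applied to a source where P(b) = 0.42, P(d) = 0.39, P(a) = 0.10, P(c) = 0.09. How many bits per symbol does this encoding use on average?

2.72 bits/symbol

L̄ = Σ pᵢ·ℓᵢ = 0.42·3 + 0.39·3 + 0.10·2 + 0.09·1 = 2.72 bits/symbol.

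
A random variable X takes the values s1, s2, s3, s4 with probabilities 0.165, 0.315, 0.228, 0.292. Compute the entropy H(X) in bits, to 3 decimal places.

1.959 bits

H = −Σ pᵢ log₂ pᵢ.
−0.165·log₂(0.165) = 0.4289
−0.315·log₂(0.315) = 0.5250
−0.228·log₂(0.228) = 0.4863
−0.292·log₂(0.292) = 0.5186
Sum ≈ 1.9588 → 1.959 bits.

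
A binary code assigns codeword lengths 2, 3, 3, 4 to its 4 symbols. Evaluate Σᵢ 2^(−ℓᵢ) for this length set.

With common denominator 2^4 = 16: Σ 2^(−ℓᵢ) = 4/16 + 2/16 + 2/16 + 1/16 = 9/16 = 0.5625.

0.5625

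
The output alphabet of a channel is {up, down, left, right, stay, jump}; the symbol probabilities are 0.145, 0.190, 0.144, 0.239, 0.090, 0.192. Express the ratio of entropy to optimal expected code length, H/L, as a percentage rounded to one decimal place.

Entropy H = −Σ p log₂ p ≈ 2.5251 bits.
Huffman merges: 9/100+18/125→117/500; 29/200+19/100→67/200; 24/125+117/500→213/500; 239/1000+67/200→287/500; 213/500+287/500→1. L = 2569/1000 ≈ 2.5690.
Efficiency = H/L = 2.5251/2.5690 = 98.3%.

98.3%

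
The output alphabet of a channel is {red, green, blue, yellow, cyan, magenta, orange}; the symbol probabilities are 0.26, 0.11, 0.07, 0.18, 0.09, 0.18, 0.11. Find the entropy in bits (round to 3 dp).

H = −Σ pᵢ log₂ pᵢ.
−0.26·log₂(0.26) = 0.5053
−0.11·log₂(0.11) = 0.3503
−0.07·log₂(0.07) = 0.2686
−0.18·log₂(0.18) = 0.4453
−0.09·log₂(0.09) = 0.3127
−0.18·log₂(0.18) = 0.4453
−0.11·log₂(0.11) = 0.3503
Sum ≈ 2.6777 → 2.678 bits.

2.678 bits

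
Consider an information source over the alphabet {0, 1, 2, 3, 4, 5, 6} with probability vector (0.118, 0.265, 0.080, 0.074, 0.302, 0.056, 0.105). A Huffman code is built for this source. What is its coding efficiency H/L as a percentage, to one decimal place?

99.0%

Entropy H = −Σ p log₂ p ≈ 2.5370 bits.
Huffman merges: 7/125+37/500→13/100; 2/25+21/200→37/200; 59/500+13/100→31/125; 37/200+31/125→433/1000; 53/200+151/500→567/1000; 433/1000+567/1000→1. L = 2563/1000 ≈ 2.5630.
Efficiency = H/L = 2.5370/2.5630 = 99.0%.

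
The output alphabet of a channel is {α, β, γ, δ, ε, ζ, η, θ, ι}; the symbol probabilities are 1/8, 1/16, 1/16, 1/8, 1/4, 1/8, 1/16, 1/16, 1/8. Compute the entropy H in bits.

Each probability is a power of 1/2, so log₂(1/p) is an integer.
H = Σ p·log₂(1/p) = 1/8·3 + 1/16·4 + 1/16·4 + 1/8·3 + 1/4·2 + 1/8·3 + 1/16·4 + 1/16·4 + 1/8·3 = 3 bits.

3 bits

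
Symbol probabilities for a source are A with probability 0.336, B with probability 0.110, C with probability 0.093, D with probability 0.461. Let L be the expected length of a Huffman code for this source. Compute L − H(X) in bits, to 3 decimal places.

Entropy H = −Σ p log₂ p ≈ 1.7127 bits.
Huffman merges: 93/1000+11/100→203/1000; 203/1000+42/125→539/1000; 461/1000+539/1000→1. L = 871/500 ≈ 1.7420.
L − H = 1.7420 − 1.7127 = 0.029 bits.

0.029 bits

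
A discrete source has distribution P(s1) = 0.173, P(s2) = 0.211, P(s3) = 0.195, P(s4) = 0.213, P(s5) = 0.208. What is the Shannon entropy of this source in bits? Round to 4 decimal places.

H = −Σ pᵢ log₂ pᵢ.
−0.173·log₂(0.173) = 0.4379
−0.211·log₂(0.211) = 0.4736
−0.195·log₂(0.195) = 0.4599
−0.213·log₂(0.213) = 0.4752
−0.208·log₂(0.208) = 0.4712
Sum ≈ 2.3178 → 2.3178 bits.

2.3178 bits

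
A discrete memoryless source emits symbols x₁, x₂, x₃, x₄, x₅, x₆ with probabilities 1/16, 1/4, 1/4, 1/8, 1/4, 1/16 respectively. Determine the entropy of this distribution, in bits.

2.375 bits

Each probability is a power of 1/2, so log₂(1/p) is an integer.
H = Σ p·log₂(1/p) = 1/16·4 + 1/4·2 + 1/4·2 + 1/8·3 + 1/4·2 + 1/16·4 = 2.375 bits.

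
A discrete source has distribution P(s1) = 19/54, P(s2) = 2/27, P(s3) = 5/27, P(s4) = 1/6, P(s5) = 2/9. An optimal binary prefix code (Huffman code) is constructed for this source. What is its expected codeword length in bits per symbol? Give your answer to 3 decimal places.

2.241 bits/symbol

Repeatedly combine the two least-probable nodes; the expected code length is the sum of the merged weights.
merge 2/27 + 1/6 → 13/54
merge 5/27 + 2/9 → 11/27
merge 13/54 + 19/54 → 16/27
merge 11/27 + 16/27 → 1
L = 13/54 + 11/27 + 16/27 + 1 = 121/54 ≈ 2.241 bits/symbol.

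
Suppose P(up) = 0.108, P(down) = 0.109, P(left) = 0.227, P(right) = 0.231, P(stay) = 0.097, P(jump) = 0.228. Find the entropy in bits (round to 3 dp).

2.482 bits

H = −Σ pᵢ log₂ pᵢ.
−0.108·log₂(0.108) = 0.3468
−0.109·log₂(0.109) = 0.3485
−0.227·log₂(0.227) = 0.4856
−0.231·log₂(0.231) = 0.4883
−0.097·log₂(0.097) = 0.3265
−0.228·log₂(0.228) = 0.4863
Sum ≈ 2.4821 → 2.482 bits.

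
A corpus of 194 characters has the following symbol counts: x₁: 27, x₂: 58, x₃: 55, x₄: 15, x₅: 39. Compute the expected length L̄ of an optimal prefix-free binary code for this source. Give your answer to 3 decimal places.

Probabilities are the counts divided by 194.
Repeatedly combine the two least-probable nodes; the expected code length is the sum of the merged weights.
merge 15/194 + 27/194 → 21/97
merge 39/194 + 21/97 → 81/194
merge 55/194 + 29/97 → 113/194
merge 81/194 + 113/194 → 1
L = 21/97 + 81/194 + 113/194 + 1 = 215/97 ≈ 2.216 bits/symbol.

2.216 bits/symbol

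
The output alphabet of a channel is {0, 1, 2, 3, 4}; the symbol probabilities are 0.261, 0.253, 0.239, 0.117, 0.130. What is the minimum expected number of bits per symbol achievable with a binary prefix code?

2.247 bits/symbol

Repeatedly combine the two least-probable nodes; the expected code length is the sum of the merged weights.
merge 117/1000 + 13/100 → 247/1000
merge 239/1000 + 247/1000 → 243/500
merge 253/1000 + 261/1000 → 257/500
merge 243/500 + 257/500 → 1
L = 247/1000 + 243/500 + 257/500 + 1 = 2247/1000 = 2.247 bits/symbol.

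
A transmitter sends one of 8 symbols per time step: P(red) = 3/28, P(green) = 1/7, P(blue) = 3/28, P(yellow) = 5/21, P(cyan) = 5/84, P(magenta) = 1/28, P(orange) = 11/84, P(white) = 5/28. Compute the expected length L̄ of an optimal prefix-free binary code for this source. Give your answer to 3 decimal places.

Repeatedly combine the two least-probable nodes; the expected code length is the sum of the merged weights.
merge 1/28 + 5/84 → 2/21
merge 2/21 + 3/28 → 17/84
merge 3/28 + 11/84 → 5/21
merge 1/7 + 5/28 → 9/28
merge 17/84 + 5/21 → 37/84
merge 5/21 + 9/28 → 47/84
merge 37/84 + 47/84 → 1
L = 2/21 + 17/84 + 5/21 + 9/28 + 37/84 + 47/84 + 1 = 20/7 ≈ 2.857 bits/symbol.

2.857 bits/symbol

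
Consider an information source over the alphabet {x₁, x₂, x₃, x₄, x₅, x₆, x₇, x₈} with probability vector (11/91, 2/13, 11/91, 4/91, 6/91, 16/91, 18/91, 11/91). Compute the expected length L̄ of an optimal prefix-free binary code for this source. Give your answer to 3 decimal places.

Repeatedly combine the two least-probable nodes; the expected code length is the sum of the merged weights.
merge 4/91 + 6/91 → 10/91
merge 10/91 + 11/91 → 3/13
merge 11/91 + 11/91 → 22/91
merge 2/13 + 16/91 → 30/91
merge 18/91 + 3/13 → 3/7
merge 22/91 + 30/91 → 4/7
merge 3/7 + 4/7 → 1
L = 10/91 + 3/13 + 22/91 + 30/91 + 3/7 + 4/7 + 1 = 265/91 ≈ 2.912 bits/symbol.

2.912 bits/symbol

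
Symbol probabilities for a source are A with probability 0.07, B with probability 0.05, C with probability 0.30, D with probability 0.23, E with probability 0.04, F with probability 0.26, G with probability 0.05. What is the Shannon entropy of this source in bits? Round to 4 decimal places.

H = −Σ pᵢ log₂ pᵢ.
−0.07·log₂(0.07) = 0.2686
−0.05·log₂(0.05) = 0.2161
−0.30·log₂(0.30) = 0.5211
−0.23·log₂(0.23) = 0.4877
−0.04·log₂(0.04) = 0.1858
−0.26·log₂(0.26) = 0.5053
−0.05·log₂(0.05) = 0.2161
Sum ≈ 2.4005 → 2.4005 bits.

2.4005 bits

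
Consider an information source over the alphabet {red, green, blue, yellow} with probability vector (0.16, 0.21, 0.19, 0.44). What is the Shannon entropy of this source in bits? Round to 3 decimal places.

H = −Σ pᵢ log₂ pᵢ.
−0.16·log₂(0.16) = 0.4230
−0.21·log₂(0.21) = 0.4728
−0.19·log₂(0.19) = 0.4552
−0.44·log₂(0.44) = 0.5211
Sum ≈ 1.8722 → 1.872 bits.

1.872 bits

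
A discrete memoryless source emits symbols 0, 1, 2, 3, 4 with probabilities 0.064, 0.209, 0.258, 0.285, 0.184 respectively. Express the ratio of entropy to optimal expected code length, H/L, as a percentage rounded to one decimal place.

97.7%

Entropy H = −Σ p log₂ p ≈ 2.1956 bits.
Huffman merges: 8/125+23/125→31/125; 209/1000+31/125→457/1000; 129/500+57/200→543/1000; 457/1000+543/1000→1. L = 281/125 ≈ 2.2480.
Efficiency = H/L = 2.1956/2.2480 = 97.7%.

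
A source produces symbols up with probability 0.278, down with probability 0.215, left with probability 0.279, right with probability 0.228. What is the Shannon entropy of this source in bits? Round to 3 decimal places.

1.990 bits

H = −Σ pᵢ log₂ pᵢ.
−0.278·log₂(0.278) = 0.5134
−0.215·log₂(0.215) = 0.4768
−0.279·log₂(0.279) = 0.5138
−0.228·log₂(0.228) = 0.4863
Sum ≈ 1.9903 → 1.990 bits.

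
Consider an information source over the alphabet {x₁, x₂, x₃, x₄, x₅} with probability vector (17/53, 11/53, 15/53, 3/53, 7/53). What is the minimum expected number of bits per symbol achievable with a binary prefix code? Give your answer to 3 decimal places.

2.189 bits/symbol

Repeatedly combine the two least-probable nodes; the expected code length is the sum of the merged weights.
merge 3/53 + 7/53 → 10/53
merge 10/53 + 11/53 → 21/53
merge 15/53 + 17/53 → 32/53
merge 21/53 + 32/53 → 1
L = 10/53 + 21/53 + 32/53 + 1 = 116/53 ≈ 2.189 bits/symbol.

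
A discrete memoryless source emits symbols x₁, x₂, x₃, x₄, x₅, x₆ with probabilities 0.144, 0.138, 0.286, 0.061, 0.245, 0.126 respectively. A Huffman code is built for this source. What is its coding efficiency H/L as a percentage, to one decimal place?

Entropy H = −Σ p log₂ p ≈ 2.4332 bits.
Huffman merges: 61/1000+63/500→187/1000; 69/500+18/125→141/500; 187/1000+49/200→54/125; 141/500+143/500→71/125; 54/125+71/125→1. L = 2469/1000 ≈ 2.4690.
Efficiency = H/L = 2.4332/2.4690 = 98.6%.

98.6%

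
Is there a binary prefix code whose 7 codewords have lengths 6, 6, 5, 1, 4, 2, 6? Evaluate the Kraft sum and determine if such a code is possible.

With common denominator 2^6 = 64: Σ 2^(−ℓᵢ) = 1/64 + 1/64 + 2/64 + 32/64 + 4/64 + 16/64 + 1/64 = 57/64 = 0.890625.
Kraft's inequality requires Σ ≤ 1; here Σ = 0.890625 ≤ 1, so such a prefix code exists.

0.890625; yes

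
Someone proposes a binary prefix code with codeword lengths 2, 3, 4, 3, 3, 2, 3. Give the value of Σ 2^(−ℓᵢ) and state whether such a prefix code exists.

With common denominator 2^4 = 16: Σ 2^(−ℓᵢ) = 4/16 + 2/16 + 1/16 + 2/16 + 2/16 + 4/16 + 2/16 = 17/16 = 1.0625.
Kraft's inequality requires Σ ≤ 1; here Σ = 1.0625 > 1, so no such prefix code exists.

1.0625; no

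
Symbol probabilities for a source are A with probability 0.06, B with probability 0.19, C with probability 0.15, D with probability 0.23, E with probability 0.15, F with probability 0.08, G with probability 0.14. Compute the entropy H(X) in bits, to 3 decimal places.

H = −Σ pᵢ log₂ pᵢ.
−0.06·log₂(0.06) = 0.2435
−0.19·log₂(0.19) = 0.4552
−0.15·log₂(0.15) = 0.4105
−0.23·log₂(0.23) = 0.4877
−0.15·log₂(0.15) = 0.4105
−0.08·log₂(0.08) = 0.2915
−0.14·log₂(0.14) = 0.3971
Sum ≈ 2.6961 → 2.696 bits.

2.696 bits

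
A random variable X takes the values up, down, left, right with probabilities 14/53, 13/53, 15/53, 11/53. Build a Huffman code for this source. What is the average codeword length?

Repeatedly combine the two least-probable nodes; the expected code length is the sum of the merged weights.
merge 11/53 + 13/53 → 24/53
merge 14/53 + 15/53 → 29/53
merge 24/53 + 29/53 → 1
L = 24/53 + 29/53 + 1 = 2 bits/symbol.

2 bits/symbol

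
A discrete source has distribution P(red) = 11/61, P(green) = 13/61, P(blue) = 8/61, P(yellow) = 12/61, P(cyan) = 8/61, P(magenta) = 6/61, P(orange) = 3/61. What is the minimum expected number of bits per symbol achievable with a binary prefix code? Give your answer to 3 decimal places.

Repeatedly combine the two least-probable nodes; the expected code length is the sum of the merged weights.
merge 3/61 + 6/61 → 9/61
merge 8/61 + 8/61 → 16/61
merge 9/61 + 11/61 → 20/61
merge 12/61 + 13/61 → 25/61
merge 16/61 + 20/61 → 36/61
merge 25/61 + 36/61 → 1
L = 9/61 + 16/61 + 20/61 + 25/61 + 36/61 + 1 = 167/61 ≈ 2.738 bits/symbol.

2.738 bits/symbol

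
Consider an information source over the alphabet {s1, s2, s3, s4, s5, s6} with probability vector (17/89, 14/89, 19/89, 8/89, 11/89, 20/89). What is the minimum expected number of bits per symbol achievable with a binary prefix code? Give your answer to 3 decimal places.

Repeatedly combine the two least-probable nodes; the expected code length is the sum of the merged weights.
merge 8/89 + 11/89 → 19/89
merge 14/89 + 17/89 → 31/89
merge 19/89 + 19/89 → 38/89
merge 20/89 + 31/89 → 51/89
merge 38/89 + 51/89 → 1
L = 19/89 + 31/89 + 38/89 + 51/89 + 1 = 228/89 ≈ 2.562 bits/symbol.

2.562 bits/symbol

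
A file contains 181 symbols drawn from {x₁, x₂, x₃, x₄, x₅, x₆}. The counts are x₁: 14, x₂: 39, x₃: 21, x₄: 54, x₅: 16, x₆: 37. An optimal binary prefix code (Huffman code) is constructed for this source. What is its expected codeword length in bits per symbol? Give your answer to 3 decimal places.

2.448 bits/symbol

Probabilities are the counts divided by 181.
Repeatedly combine the two least-probable nodes; the expected code length is the sum of the merged weights.
merge 14/181 + 16/181 → 30/181
merge 21/181 + 30/181 → 51/181
merge 37/181 + 39/181 → 76/181
merge 51/181 + 54/181 → 105/181
merge 76/181 + 105/181 → 1
L = 30/181 + 51/181 + 76/181 + 105/181 + 1 = 443/181 ≈ 2.448 bits/symbol.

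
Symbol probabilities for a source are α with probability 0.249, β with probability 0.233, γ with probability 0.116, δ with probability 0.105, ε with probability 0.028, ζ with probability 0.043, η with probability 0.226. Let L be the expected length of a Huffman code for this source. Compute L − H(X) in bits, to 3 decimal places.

0.023 bits

Entropy H = −Σ p log₂ p ≈ 2.5156 bits.
Huffman merges: 7/250+43/1000→71/1000; 71/1000+21/200→22/125; 29/250+22/125→73/250; 113/500+233/1000→459/1000; 249/1000+73/250→541/1000; 459/1000+541/1000→1. L = 2539/1000 ≈ 2.5390.
L − H = 2.5390 − 2.5156 = 0.023 bits.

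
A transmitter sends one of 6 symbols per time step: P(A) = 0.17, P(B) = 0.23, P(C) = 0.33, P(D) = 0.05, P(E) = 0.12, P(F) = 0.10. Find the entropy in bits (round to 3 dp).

H = −Σ pᵢ log₂ pᵢ.
−0.17·log₂(0.17) = 0.4346
−0.23·log₂(0.23) = 0.4877
−0.33·log₂(0.33) = 0.5278
−0.05·log₂(0.05) = 0.2161
−0.12·log₂(0.12) = 0.3671
−0.10·log₂(0.10) = 0.3322
Sum ≈ 2.3654 → 2.365 bits.

2.365 bits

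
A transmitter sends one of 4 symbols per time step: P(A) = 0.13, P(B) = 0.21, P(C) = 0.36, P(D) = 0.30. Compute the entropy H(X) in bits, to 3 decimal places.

1.907 bits

H = −Σ pᵢ log₂ pᵢ.
−0.13·log₂(0.13) = 0.3826
−0.21·log₂(0.21) = 0.4728
−0.36·log₂(0.36) = 0.5306
−0.30·log₂(0.30) = 0.5211
Sum ≈ 1.9072 → 1.907 bits.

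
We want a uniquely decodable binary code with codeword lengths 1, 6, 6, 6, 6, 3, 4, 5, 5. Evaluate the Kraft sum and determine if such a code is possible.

0.8125; yes

With common denominator 2^6 = 64: Σ 2^(−ℓᵢ) = 32/64 + 1/64 + 1/64 + 1/64 + 1/64 + 8/64 + 4/64 + 2/64 + 2/64 = 52/64 = 0.8125.
Kraft's inequality requires Σ ≤ 1; here Σ = 0.8125 ≤ 1, so such a prefix code exists.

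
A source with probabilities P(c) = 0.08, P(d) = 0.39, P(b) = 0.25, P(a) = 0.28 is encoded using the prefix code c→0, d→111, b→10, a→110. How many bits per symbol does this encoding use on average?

L̄ = Σ pᵢ·ℓᵢ = 0.08·1 + 0.39·3 + 0.25·2 + 0.28·3 = 2.59 bits/symbol.

2.59 bits/symbol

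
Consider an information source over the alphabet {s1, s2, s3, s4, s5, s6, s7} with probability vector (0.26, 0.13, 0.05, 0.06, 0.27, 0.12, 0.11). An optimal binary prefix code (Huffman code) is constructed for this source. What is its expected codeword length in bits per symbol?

2.58 bits/symbol

Repeatedly combine the two least-probable nodes; the expected code length is the sum of the merged weights.
merge 1/20 + 3/50 → 11/100
merge 11/100 + 11/100 → 11/50
merge 3/25 + 13/100 → 1/4
merge 11/50 + 1/4 → 47/100
merge 13/50 + 27/100 → 53/100
merge 47/100 + 53/100 → 1
L = 11/100 + 11/50 + 1/4 + 47/100 + 53/100 + 1 = 129/50 = 2.58 bits/symbol.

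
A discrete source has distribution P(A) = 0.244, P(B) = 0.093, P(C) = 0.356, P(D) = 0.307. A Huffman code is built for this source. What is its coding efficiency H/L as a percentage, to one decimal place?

Entropy H = −Σ p log₂ p ≈ 1.8687 bits.
Huffman merges: 93/1000+61/250→337/1000; 307/1000+337/1000→161/250; 89/250+161/250→1. L = 1981/1000 ≈ 1.9810.
Efficiency = H/L = 1.8687/1.9810 = 94.3%.

94.3%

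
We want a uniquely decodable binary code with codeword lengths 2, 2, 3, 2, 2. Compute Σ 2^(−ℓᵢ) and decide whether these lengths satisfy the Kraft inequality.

1.125; no

With common denominator 2^3 = 8: Σ 2^(−ℓᵢ) = 2/8 + 2/8 + 1/8 + 2/8 + 2/8 = 9/8 = 1.125.
Kraft's inequality requires Σ ≤ 1; here Σ = 1.125 > 1, so no such prefix code exists.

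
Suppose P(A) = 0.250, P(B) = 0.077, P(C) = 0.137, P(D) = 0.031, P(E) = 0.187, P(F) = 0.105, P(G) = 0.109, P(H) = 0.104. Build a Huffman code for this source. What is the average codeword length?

Repeatedly combine the two least-probable nodes; the expected code length is the sum of the merged weights.
merge 31/1000 + 77/1000 → 27/250
merge 13/125 + 21/200 → 209/1000
merge 27/250 + 109/1000 → 217/1000
merge 137/1000 + 187/1000 → 81/250
merge 209/1000 + 217/1000 → 213/500
merge 1/4 + 81/250 → 287/500
merge 213/500 + 287/500 → 1
L = 27/250 + 209/1000 + 217/1000 + 81/250 + 213/500 + 287/500 + 1 = 1429/500 = 2.858 bits/symbol.

2.858 bits/symbol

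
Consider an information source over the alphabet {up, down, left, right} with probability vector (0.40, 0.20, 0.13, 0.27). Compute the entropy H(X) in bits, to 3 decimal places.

1.886 bits

H = −Σ pᵢ log₂ pᵢ.
−0.40·log₂(0.40) = 0.5288
−0.20·log₂(0.20) = 0.4644
−0.13·log₂(0.13) = 0.3826
−0.27·log₂(0.27) = 0.5100
Sum ≈ 1.8858 → 1.886 bits.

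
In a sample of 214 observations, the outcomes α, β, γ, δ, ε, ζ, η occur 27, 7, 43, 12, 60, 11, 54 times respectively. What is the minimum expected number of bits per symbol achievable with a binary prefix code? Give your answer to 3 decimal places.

2.491 bits/symbol

Probabilities are the counts divided by 214.
Repeatedly combine the two least-probable nodes; the expected code length is the sum of the merged weights.
merge 7/214 + 11/214 → 9/107
merge 6/107 + 9/107 → 15/107
merge 27/214 + 15/107 → 57/214
merge 43/214 + 27/107 → 97/214
merge 57/214 + 30/107 → 117/214
merge 97/214 + 117/214 → 1
L = 9/107 + 15/107 + 57/214 + 97/214 + 117/214 + 1 = 533/214 ≈ 2.491 bits/symbol.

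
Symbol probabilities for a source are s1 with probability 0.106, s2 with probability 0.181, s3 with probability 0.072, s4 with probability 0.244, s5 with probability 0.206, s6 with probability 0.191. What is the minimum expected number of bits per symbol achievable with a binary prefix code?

Repeatedly combine the two least-probable nodes; the expected code length is the sum of the merged weights.
merge 9/125 + 53/500 → 89/500
merge 89/500 + 181/1000 → 359/1000
merge 191/1000 + 103/500 → 397/1000
merge 61/250 + 359/1000 → 603/1000
merge 397/1000 + 603/1000 → 1
L = 89/500 + 359/1000 + 397/1000 + 603/1000 + 1 = 2537/1000 = 2.537 bits/symbol.

2.537 bits/symbol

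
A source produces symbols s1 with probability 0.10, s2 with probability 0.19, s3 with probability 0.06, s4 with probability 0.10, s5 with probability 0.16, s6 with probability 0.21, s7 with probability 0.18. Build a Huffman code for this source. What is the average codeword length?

Repeatedly combine the two least-probable nodes; the expected code length is the sum of the merged weights.
merge 3/50 + 1/10 → 4/25
merge 1/10 + 4/25 → 13/50
merge 4/25 + 9/50 → 17/50
merge 19/100 + 21/100 → 2/5
merge 13/50 + 17/50 → 3/5
merge 2/5 + 3/5 → 1
L = 4/25 + 13/50 + 17/50 + 2/5 + 3/5 + 1 = 69/25 = 2.76 bits/symbol.

2.76 bits/symbol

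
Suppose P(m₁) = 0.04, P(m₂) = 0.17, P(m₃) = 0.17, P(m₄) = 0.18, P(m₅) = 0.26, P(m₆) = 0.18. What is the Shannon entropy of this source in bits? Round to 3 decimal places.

H = −Σ pᵢ log₂ pᵢ.
−0.04·log₂(0.04) = 0.1858
−0.17·log₂(0.17) = 0.4346
−0.17·log₂(0.17) = 0.4346
−0.18·log₂(0.18) = 0.4453
−0.26·log₂(0.26) = 0.5053
−0.18·log₂(0.18) = 0.4453
Sum ≈ 2.4508 → 2.451 bits.

2.451 bits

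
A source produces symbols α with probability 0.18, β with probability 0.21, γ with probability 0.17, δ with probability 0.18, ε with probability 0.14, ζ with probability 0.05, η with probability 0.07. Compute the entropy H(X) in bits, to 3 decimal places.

H = −Σ pᵢ log₂ pᵢ.
−0.18·log₂(0.18) = 0.4453
−0.21·log₂(0.21) = 0.4728
−0.17·log₂(0.17) = 0.4346
−0.18·log₂(0.18) = 0.4453
−0.14·log₂(0.14) = 0.3971
−0.05·log₂(0.05) = 0.2161
−0.07·log₂(0.07) = 0.2686
Sum ≈ 2.6798 → 2.680 bits.

2.680 bits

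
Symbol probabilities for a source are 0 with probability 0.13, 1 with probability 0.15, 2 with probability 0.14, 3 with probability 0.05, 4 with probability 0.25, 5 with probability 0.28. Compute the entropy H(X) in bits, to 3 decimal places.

H = −Σ pᵢ log₂ pᵢ.
−0.13·log₂(0.13) = 0.3826
−0.15·log₂(0.15) = 0.4105
−0.14·log₂(0.14) = 0.3971
−0.05·log₂(0.05) = 0.2161
−0.25·log₂(0.25) = 0.5000
−0.28·log₂(0.28) = 0.5142
Sum ≈ 2.4206 → 2.421 bits.

2.421 bits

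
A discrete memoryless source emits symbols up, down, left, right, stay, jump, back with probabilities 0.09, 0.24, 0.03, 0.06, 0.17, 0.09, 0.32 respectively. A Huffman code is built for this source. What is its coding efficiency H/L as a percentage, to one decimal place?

Entropy H = −Σ p log₂ p ≈ 2.4754 bits.
Huffman merges: 3/100+3/50→9/100; 9/100+9/100→9/50; 9/100+17/100→13/50; 9/50+6/25→21/50; 13/50+8/25→29/50; 21/50+29/50→1. L = 253/100 ≈ 2.5300.
Efficiency = H/L = 2.4754/2.5300 = 97.8%.

97.8%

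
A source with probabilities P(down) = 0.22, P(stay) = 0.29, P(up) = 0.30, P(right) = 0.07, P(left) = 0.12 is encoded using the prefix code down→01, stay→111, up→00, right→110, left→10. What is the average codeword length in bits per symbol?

2.36 bits/symbol

L̄ = Σ pᵢ·ℓᵢ = 0.22·2 + 0.29·3 + 0.30·2 + 0.07·3 + 0.12·2 = 2.36 bits/symbol.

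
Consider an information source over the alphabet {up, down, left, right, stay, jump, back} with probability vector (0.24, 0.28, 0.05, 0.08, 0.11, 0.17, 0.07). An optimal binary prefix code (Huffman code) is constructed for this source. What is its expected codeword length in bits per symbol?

Repeatedly combine the two least-probable nodes; the expected code length is the sum of the merged weights.
merge 1/20 + 7/100 → 3/25
merge 2/25 + 11/100 → 19/100
merge 3/25 + 17/100 → 29/100
merge 19/100 + 6/25 → 43/100
merge 7/25 + 29/100 → 57/100
merge 43/100 + 57/100 → 1
L = 3/25 + 19/100 + 29/100 + 43/100 + 57/100 + 1 = 13/5 = 2.6 bits/symbol.

2.6 bits/symbol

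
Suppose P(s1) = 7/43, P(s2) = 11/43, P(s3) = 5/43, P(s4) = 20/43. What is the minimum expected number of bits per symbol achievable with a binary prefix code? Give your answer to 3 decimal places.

1.814 bits/symbol

Repeatedly combine the two least-probable nodes; the expected code length is the sum of the merged weights.
merge 5/43 + 7/43 → 12/43
merge 11/43 + 12/43 → 23/43
merge 20/43 + 23/43 → 1
L = 12/43 + 23/43 + 1 = 78/43 ≈ 1.814 bits/symbol.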